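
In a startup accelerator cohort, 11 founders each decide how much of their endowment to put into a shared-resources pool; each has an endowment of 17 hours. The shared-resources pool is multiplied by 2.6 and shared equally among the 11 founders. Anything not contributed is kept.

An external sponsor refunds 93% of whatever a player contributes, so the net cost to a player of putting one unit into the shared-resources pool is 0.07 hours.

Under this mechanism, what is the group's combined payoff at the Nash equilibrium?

With the mechanism, a contributed unit returns (2.6/11) / 0.07 = 3.3766 per unit of net cost to the contributor — now above 1 — so contributing fully is weakly dominant for every player.
So the Nash equilibrium is full contribution by all 11; the group earns 11 × (17 × 0.93 + 2.6 × 17) = 660.11.

660.11 hours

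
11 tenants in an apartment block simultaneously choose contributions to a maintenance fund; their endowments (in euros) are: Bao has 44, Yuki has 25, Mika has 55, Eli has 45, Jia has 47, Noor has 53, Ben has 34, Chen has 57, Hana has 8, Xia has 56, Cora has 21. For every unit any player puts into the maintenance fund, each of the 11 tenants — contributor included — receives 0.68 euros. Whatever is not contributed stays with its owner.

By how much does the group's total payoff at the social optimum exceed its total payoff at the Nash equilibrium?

The private return per contributed unit is 0.68 < 1 for everyone, so the Nash equilibrium is zero contribution and the group total is Σ E_j = 44 + 25 + 55 + 45 + 47 + 53 + 34 + 57 + 8 + 56 + 21 = 445.
Each contributed unit returns 7.480 to the group, so the social optimum is full contribution by everyone: group total = 7.480 × 445 = 3328.60.
Efficiency loss = (7.480 − 1) × 445 = 2883.60.

2883.60 euros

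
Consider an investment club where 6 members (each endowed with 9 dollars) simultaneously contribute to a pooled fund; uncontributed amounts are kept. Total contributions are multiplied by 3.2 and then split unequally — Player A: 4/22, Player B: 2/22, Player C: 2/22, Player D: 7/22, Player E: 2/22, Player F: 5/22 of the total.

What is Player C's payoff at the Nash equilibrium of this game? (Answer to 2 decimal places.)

A player with share s gets back 3.2·s per unit contributed, so full contribution is dominant for anyone with s > 1/3.2 = 0.3125 and zero contribution is dominant for anyone below.
Player D alone (share 7/22) is above the threshold, contributing 9; the remaining 5 contribute 0. Total contributed: 9.
Player C keeps 9 and receives 3.2 × 9 × 2/22 = 2.62 from the pooled fund, for a payoff of 11.62.

11.62 dollars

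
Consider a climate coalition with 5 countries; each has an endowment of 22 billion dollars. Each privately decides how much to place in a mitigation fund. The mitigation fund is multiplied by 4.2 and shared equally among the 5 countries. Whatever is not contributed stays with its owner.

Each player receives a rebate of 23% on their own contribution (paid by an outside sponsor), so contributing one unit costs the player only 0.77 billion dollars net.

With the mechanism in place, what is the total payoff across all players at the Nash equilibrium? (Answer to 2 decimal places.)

487.30 billion dollars

The effective private return per unit is now (4.2/5) / 0.77 = 1.0909 > 1, so every player's dominant strategy flips to full contribution.
At the Nash equilibrium everyone contributes 22. Group total payoff = 5 × (22 × 0.23 + 4.2 × 22) = 487.30.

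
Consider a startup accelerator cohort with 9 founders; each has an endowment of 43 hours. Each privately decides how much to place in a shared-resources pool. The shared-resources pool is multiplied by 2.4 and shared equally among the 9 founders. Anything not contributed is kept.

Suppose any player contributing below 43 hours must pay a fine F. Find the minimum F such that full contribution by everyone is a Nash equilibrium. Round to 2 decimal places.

31.53 hours

Given the others contribute fully, the best deviation is to contribute 0 (any partial contribution still incurs the fine and gives up units whose private return 0.2667 is below 1).
Deviating from 43 to 0 saves 43 hours but forfeits the deviator's share of the drop in the shared-resources pool: 2.4/9 × 43 = 11.47.
So the deviation gain is 43 − 11.47 = 31.53, and the fine must be at least 31.53 hours to wipe it out.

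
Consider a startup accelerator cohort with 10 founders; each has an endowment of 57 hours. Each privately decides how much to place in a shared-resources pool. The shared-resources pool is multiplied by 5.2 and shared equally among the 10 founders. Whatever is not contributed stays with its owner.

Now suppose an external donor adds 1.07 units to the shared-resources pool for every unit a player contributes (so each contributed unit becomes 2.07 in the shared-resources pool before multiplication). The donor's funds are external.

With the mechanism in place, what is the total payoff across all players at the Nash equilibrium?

With the mechanism, a contributed unit returns 5.2 × 2.07 / 10 = 1.0764 per unit of net cost to the contributor — now above 1 — so contributing fully is weakly dominant for every player.
So the Nash equilibrium is full contribution by all 10; the group earns 5.2 × 2.07 × 570 = 6135.48.

6135.48 hours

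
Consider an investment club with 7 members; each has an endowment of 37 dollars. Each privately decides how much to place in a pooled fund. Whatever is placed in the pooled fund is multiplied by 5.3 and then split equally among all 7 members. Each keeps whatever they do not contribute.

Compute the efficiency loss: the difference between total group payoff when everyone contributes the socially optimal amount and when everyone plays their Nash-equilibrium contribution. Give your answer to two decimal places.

Each contributed unit returns 5.3/7 = 0.7571 to its contributor — below 1 — so contributing 0 is dominant for every player. At the Nash equilibrium everyone keeps their 37, and the group total is 7 × 37 = 259.
Each contributed unit returns 5.300 to the group as a whole (0.7571 to each of 7 players), which exceeds 1, so the social optimum is full contribution: group total = 5.300 × 259 = 1372.70.
Efficiency loss = 1372.70 − 259 = 1113.70.

1113.70 dollars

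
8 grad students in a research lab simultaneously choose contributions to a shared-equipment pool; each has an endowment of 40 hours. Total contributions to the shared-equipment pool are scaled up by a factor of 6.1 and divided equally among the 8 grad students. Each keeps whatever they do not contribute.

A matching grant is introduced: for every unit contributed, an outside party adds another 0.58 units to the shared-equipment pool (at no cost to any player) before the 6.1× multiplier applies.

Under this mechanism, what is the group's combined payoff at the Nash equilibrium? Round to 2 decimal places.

The effective private return per unit is now 6.1 × 1.58 / 8 = 1.2048 > 1, so every player's dominant strategy flips to full contribution.
At the Nash equilibrium everyone contributes 40. Group total payoff = 6.1 × 1.58 × 320 = 3084.16.

3084.16 hours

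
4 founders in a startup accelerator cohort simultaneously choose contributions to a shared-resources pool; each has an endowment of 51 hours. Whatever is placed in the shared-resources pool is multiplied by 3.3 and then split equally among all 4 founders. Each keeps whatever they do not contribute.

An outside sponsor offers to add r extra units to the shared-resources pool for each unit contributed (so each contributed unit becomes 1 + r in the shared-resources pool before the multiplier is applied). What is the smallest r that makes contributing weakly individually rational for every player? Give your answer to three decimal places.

With matching at rate r, one contributed unit becomes (1 + r) in the shared-resources pool and returns 3.3 × (1 + r) / 4 to the contributor.
Setting this equal to 1: 1 + r = 4/3.3 = 1.2121.
So the minimum matching rate is r = 1.2121 − 1 = 0.212.

0.212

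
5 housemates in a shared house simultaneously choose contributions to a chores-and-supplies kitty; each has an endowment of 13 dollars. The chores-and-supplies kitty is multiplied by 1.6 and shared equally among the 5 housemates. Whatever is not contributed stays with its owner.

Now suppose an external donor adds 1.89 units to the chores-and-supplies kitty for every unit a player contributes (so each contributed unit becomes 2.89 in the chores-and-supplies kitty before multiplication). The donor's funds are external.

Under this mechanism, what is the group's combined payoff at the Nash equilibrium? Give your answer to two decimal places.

With the mechanism, a contributed unit returns 1.6 × 2.89 / 5 = 0.9248 per unit of net cost — still below 1 — so contributing 0 remains dominant for every player.
Everyone keeps their endowment and the group total is 5 × 13 = 65.

65.00 dollars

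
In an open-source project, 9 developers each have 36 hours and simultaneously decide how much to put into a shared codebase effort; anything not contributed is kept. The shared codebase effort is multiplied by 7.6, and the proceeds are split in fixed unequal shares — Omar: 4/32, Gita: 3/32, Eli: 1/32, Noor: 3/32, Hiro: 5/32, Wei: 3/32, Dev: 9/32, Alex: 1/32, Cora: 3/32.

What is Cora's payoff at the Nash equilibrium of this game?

87.30 hours

A player with share s gets back 7.6·s per unit contributed, so full contribution is dominant for anyone with s > 1/7.6 = 0.1316 and zero contribution is dominant for anyone below.
The shares above 0.1316 belong to Hiro and Dev, contributing 36 each; the remaining 7 contribute 0. Total contributed: 72.
Cora keeps 36 and receives 7.6 × 72 × 3/32 = 51.30 from the shared codebase effort, for a payoff of 87.30.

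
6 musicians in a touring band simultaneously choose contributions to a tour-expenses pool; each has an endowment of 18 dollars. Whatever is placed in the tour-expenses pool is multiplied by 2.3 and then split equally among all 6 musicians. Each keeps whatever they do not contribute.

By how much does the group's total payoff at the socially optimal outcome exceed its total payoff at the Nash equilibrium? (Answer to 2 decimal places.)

Each contributed unit returns 2.3/6 = 0.3833 to its contributor — below 1 — so contributing 0 is dominant for every player. At the Nash equilibrium everyone keeps their 18, and the group total is 6 × 18 = 108.
Each contributed unit returns 2.300 to the group as a whole (0.3833 to each of 6 players), which exceeds 1, so the social optimum is full contribution: group total = 2.300 × 108 = 248.40.
Efficiency loss = 248.40 − 108 = 140.40.

140.40 dollars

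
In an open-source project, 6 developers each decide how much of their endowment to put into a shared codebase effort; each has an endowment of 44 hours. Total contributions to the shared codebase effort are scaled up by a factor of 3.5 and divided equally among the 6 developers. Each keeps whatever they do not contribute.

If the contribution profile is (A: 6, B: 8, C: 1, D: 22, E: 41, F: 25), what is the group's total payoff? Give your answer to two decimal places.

Total contributed: 6 + 8 + 1 + 22 + 41 + 25 = 103; total kept: 6 × 44 − 103 = 161.
The shared codebase effort pays out 3.5 × 103 = 360.50 in aggregate.
Group total = 161 + 360.50 = 521.50.

521.50 hours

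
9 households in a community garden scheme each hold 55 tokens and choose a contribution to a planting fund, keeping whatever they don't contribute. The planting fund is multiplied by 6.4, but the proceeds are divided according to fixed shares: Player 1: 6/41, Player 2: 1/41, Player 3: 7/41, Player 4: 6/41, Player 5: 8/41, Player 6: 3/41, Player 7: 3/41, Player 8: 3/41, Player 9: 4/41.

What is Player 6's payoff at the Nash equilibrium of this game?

106.51 tokens

Player j's private return per contributed unit is 6.4 × (j's share). Contributing is weakly dominant for j when that share is at least 1/6.4 = 0.1563, and contributing 0 is dominant otherwise.
The shares above 0.1563 belong to Player 3 and Player 5, contributing 55 each; the remaining 7 contribute 0. Total contributed: 110.
Player 6 keeps 55 and receives 6.4 × 110 × 3/41 = 51.51 from the planting fund, for a payoff of 106.51.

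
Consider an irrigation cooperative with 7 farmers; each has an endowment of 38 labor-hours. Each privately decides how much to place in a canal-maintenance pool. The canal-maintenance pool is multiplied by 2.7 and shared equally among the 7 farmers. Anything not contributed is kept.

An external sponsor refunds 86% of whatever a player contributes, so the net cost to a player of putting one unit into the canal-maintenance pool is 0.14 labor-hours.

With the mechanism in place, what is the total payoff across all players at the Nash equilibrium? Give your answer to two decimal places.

946.96 labor-hours

With the mechanism, a contributed unit returns (2.7/7) / 0.14 = 2.7551 per unit of net cost to the contributor — now above 1 — so contributing fully is weakly dominant for every player.
So the Nash equilibrium is full contribution by all 7; the group earns 7 × (38 × 0.86 + 2.7 × 38) = 946.96.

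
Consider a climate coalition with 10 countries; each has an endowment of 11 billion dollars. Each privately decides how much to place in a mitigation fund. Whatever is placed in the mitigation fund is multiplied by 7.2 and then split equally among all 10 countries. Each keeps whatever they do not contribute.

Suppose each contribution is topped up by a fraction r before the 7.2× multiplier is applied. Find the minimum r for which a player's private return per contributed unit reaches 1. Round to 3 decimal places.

With matching at rate r, one contributed unit becomes (1 + r) in the mitigation fund and returns 7.2 × (1 + r) / 10 to the contributor.
Setting this equal to 1: 1 + r = 10/7.2 = 1.3889.
So the minimum matching rate is r = 1.3889 − 1 = 0.389.

0.389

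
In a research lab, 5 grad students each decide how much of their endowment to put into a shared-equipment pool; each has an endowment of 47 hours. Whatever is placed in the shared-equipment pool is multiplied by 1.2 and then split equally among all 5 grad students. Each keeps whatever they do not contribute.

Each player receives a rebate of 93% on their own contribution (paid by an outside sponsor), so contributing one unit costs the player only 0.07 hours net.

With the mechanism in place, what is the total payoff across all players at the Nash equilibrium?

500.55 hours

With the mechanism, a contributed unit returns (1.2/5) / 0.07 = 3.4286 per unit of net cost to the contributor — now above 1 — so contributing fully is weakly dominant for every player.
So the Nash equilibrium is full contribution by all 5; the group earns 5 × (47 × 0.93 + 1.2 × 47) = 500.55.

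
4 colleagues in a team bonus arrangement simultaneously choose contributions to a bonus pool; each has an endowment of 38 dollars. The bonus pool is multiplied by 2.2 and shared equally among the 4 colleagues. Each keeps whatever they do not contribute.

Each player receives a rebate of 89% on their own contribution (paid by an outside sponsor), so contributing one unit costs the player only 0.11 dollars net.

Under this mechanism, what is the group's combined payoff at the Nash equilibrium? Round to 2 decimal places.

469.68 dollars

With the mechanism, a contributed unit returns (2.2/4) / 0.11 = 5.0000 per unit of net cost to the contributor — now above 1 — so contributing fully is weakly dominant for every player.
So the Nash equilibrium is full contribution by all 4; the group earns 4 × (38 × 0.89 + 2.2 × 38) = 469.68.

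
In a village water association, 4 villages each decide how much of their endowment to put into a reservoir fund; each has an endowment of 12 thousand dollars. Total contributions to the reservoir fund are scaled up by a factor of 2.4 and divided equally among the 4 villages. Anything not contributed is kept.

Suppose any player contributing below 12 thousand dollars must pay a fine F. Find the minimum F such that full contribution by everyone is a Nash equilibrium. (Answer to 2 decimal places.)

4.80 thousand dollars

Given the others contribute fully, the best deviation is to contribute 0 (any partial contribution still incurs the fine and gives up units whose private return 0.6000 is below 1).
Deviating from 12 to 0 saves 12 thousand dollars but forfeits the deviator's share of the drop in the reservoir fund: 2.4/4 × 12 = 7.20.
So the deviation gain is 12 − 7.20 = 4.80, and the fine must be at least 4.80 thousand dollars to wipe it out.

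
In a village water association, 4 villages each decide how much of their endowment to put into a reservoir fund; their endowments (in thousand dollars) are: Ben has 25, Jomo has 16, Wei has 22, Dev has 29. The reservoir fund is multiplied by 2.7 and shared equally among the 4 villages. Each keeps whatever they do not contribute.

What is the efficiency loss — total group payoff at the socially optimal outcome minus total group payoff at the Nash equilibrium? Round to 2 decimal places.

156.40 thousand dollars

The private return per contributed unit is 2.7/4 = 0.6750 < 1 for every player regardless of endowment, so the Nash equilibrium is zero contribution and the group total is Σ E_j = 25 + 16 + 22 + 29 = 92.
Each contributed unit returns 2.700 to the group, so the social optimum is full contribution by everyone: group total = 2.700 × 92 = 248.40.
Efficiency loss = (2.700 − 1) × 92 = 156.40.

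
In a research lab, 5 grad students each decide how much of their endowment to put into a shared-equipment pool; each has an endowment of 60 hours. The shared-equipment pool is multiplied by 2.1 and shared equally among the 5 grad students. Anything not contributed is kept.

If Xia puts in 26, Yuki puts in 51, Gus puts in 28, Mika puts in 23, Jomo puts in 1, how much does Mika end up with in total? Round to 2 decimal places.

91.18 hours

Total contributed: 26 + 51 + 28 + 23 + 1 = 129.
Each receives 2.1 × 129 / 5 = 54.18 from the shared-equipment pool.
Mika keeps 60 − 23 = 37, so Mika's payoff is 37 + 54.18 = 91.18.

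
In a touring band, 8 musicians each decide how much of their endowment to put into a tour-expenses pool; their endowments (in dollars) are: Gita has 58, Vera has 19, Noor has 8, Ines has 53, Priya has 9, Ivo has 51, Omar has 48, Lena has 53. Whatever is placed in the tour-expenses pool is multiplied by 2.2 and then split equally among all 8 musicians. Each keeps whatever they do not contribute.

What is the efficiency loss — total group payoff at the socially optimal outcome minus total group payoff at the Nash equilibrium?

The private return per contributed unit is 2.2/8 = 0.2750 < 1 for every player regardless of endowment, so the Nash equilibrium is zero contribution and the group total is Σ E_j = 58 + 19 + 8 + 53 + 9 + 51 + 48 + 53 = 299.
Each contributed unit returns 2.200 to the group, so the social optimum is full contribution by everyone: group total = 2.200 × 299 = 657.80.
Efficiency loss = (2.200 − 1) × 299 = 358.80.

358.80 dollars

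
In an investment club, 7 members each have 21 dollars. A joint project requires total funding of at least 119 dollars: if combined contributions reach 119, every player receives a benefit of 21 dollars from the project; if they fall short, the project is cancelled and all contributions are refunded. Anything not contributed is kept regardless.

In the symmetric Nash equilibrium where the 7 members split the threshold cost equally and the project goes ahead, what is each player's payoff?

25 dollars

Equal share of the threshold: 119/7 = 17.
At this profile no one gains by cutting their contribution: any cut drops the total below 119, the project is cancelled, contributions are refunded, and the deviator ends with 21, which is less than 21 − 17 + 21 = 25. Contributing more than 17 just wastes the excess. So contributing exactly 17 is a best response.
Each player's payoff: 21 − 17 + 21 = 25.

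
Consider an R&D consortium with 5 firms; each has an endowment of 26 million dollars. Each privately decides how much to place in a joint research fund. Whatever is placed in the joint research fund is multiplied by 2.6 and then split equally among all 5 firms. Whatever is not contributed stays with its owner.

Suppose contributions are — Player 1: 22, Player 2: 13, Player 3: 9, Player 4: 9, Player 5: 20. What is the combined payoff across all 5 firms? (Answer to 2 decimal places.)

246.80 million dollars

Total contributed: 22 + 13 + 9 + 9 + 20 = 73; total kept: 5 × 26 − 73 = 57.
The joint research fund pays out 2.6 × 73 = 189.80 in aggregate.
Group total = 57 + 189.80 = 246.80.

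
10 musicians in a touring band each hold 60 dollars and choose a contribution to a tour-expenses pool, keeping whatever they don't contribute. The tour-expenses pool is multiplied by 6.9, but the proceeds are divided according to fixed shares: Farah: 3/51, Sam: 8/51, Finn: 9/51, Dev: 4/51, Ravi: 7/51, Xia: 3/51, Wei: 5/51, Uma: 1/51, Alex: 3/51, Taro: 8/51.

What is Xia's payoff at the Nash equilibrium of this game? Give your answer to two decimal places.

133.06 dollars

Each unit j contributes comes back to j as 6.9 × (j's share), so j prefers to contribute only if that share exceeds 1/6.9 = 0.1449; otherwise keeping the unit dominates.
The shares above 0.1449 belong to Sam, Finn and Taro, contributing 60 each; the remaining 7 contribute 0. Total contributed: 180.
Xia keeps 60 and receives 6.9 × 180 × 3/51 = 73.06 from the tour-expenses pool, for a payoff of 133.06.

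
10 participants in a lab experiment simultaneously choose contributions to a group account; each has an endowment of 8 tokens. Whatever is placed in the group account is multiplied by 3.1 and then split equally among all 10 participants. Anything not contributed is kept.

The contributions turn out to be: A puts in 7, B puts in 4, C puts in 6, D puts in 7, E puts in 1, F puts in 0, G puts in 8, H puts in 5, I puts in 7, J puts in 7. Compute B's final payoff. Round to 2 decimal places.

Total contributed: 7 + 4 + 6 + 7 + 1 + 0 + 8 + 5 + 7 + 7 = 52.
Each receives 3.1 × 52 / 10 = 16.12 from the group account.
B keeps 8 − 4 = 4, so B's payoff is 4 + 16.12 = 20.12.

20.12 tokens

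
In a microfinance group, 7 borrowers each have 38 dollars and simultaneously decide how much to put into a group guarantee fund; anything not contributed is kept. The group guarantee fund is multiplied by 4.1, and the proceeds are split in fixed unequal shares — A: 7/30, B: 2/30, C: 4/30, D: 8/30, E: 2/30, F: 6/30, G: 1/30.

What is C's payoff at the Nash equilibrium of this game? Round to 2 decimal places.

For player j, contributing a unit is worthwhile iff 4.1 × (j's share) ≥ 1, i.e. iff j's share is at least 0.2439.
The only share above 0.2439 is D's 8/30, contributing 38; the remaining 6 contribute 0. Total contributed: 38.
C keeps 38 and receives 4.1 × 38 × 4/30 = 20.77 from the group guarantee fund, for a payoff of 58.77.

58.77 dollars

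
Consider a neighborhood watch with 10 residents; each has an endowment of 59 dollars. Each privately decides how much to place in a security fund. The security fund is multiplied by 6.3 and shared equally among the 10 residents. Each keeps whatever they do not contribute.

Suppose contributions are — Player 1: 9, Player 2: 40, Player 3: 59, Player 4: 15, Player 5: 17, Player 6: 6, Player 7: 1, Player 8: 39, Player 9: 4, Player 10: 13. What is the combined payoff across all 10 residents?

Total contributed: 9 + 40 + 59 + 15 + 17 + 6 + 1 + 39 + 4 + 13 = 203; total kept: 10 × 59 − 203 = 387.
The security fund pays out 6.3 × 203 = 1278.90 in aggregate.
Group total = 387 + 1278.90 = 1665.90.

1665.90 dollars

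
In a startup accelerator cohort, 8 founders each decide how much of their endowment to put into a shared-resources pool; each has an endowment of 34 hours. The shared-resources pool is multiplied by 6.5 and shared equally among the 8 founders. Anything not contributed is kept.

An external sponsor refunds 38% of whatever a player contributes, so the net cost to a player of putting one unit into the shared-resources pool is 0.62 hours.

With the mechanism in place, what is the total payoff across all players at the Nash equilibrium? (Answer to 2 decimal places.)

Under the mechanism each unit contributed yields (6.5/8) / 0.62 = 1.3105 back to its contributor per unit of net cost, which exceeds 1, making full contribution the dominant choice for everyone.
At the Nash equilibrium everyone contributes 34. Group total payoff = 8 × (34 × 0.38 + 6.5 × 34) = 1871.36.

1871.36 hours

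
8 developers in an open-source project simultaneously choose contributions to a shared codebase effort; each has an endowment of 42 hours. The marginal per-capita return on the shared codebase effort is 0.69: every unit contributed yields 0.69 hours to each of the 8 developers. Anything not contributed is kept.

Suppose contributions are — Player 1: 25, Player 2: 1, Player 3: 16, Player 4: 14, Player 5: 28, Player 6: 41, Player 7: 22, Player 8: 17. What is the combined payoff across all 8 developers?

1077.28 hours

Total contributed: 25 + 1 + 16 + 14 + 28 + 41 + 22 + 17 = 164; total kept: 8 × 42 − 164 = 172.
The shared codebase effort pays out 0.69 × 8 × 164 = 905.28 in aggregate.
Group total = 172 + 905.28 = 1077.28.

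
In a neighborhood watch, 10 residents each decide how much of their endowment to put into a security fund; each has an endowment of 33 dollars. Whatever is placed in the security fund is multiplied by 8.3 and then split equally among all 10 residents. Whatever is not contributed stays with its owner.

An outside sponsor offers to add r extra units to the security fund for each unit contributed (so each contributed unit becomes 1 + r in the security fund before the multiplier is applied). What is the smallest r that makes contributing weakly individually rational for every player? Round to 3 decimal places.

0.205

With matching at rate r, one contributed unit becomes (1 + r) in the security fund and returns 8.3 × (1 + r) / 10 to the contributor.
Setting this equal to 1: 1 + r = 10/8.3 = 1.2048.
So the minimum matching rate is r = 1.2048 − 1 = 0.205.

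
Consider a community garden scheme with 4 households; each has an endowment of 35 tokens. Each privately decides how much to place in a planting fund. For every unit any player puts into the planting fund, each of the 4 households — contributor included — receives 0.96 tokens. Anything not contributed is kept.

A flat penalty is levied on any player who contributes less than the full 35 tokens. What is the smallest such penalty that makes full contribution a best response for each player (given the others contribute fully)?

1.40 tokens

Given the others contribute fully, the best deviation is to contribute 0 (any partial contribution still incurs the fine and gives up units whose private return 0.96 is below 1).
Deviating from 35 to 0 saves 35 tokens but forfeits the deviator's share of the drop in the planting fund: 0.96 × 35 = 33.60.
So the deviation gain is 35 − 33.60 = 1.40, and the fine must be at least 1.40 tokens to wipe it out.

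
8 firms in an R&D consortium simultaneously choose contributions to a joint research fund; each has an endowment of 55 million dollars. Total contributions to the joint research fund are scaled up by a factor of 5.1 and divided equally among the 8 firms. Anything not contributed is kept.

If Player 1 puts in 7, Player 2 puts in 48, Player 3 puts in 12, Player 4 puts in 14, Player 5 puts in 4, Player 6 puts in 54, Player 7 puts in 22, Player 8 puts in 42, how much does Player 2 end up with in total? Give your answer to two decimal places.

136.41 million dollars

Total contributed: 7 + 48 + 12 + 14 + 4 + 54 + 22 + 42 = 203.
Each receives 5.1 × 203 / 8 = 129.41 from the joint research fund.
Player 2 keeps 55 − 48 = 7, so Player 2's payoff is 7 + 129.41 = 136.41.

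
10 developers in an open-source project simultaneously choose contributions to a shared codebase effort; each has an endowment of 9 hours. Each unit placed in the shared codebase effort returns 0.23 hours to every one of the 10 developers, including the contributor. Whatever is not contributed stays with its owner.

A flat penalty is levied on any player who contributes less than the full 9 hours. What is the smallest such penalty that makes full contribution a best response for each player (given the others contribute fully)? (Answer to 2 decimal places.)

6.93 hours

Given the others contribute fully, the best deviation is to contribute 0 (any partial contribution still incurs the fine and gives up units whose private return 0.23 is below 1).
Deviating from 9 to 0 saves 9 hours but forfeits the deviator's share of the drop in the shared codebase effort: 0.23 × 9 = 2.07.
So the deviation gain is 9 − 2.07 = 6.93, and the fine must be at least 6.93 hours to wipe it out.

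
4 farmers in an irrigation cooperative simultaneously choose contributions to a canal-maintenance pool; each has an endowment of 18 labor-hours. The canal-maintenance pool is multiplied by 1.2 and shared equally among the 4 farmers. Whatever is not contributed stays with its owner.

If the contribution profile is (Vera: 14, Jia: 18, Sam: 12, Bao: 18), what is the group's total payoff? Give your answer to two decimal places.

Total contributed: 14 + 18 + 12 + 18 = 62; total kept: 4 × 18 − 62 = 10.
The canal-maintenance pool pays out 1.2 × 62 = 74.40 in aggregate.
Group total = 10 + 74.40 = 84.40.

84.40 labor-hours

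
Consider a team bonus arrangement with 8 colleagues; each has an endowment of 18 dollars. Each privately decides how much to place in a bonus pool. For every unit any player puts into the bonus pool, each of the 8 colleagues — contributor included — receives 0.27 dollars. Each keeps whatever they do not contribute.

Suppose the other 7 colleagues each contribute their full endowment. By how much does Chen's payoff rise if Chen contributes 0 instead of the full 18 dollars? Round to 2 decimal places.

Switching from a contribution of 18 to 0 lets Chen keep an extra 18 dollars, but lowers the bonus pool by 18, which costs Chen their own share of that drop: 0.27 × 18 = 4.86.
Net gain = 18 − 4.86 = 13.14. The private return per contributed unit (0.27) is below 1, so free-riding is indeed the best response regardless of what the others do.

13.14 dollars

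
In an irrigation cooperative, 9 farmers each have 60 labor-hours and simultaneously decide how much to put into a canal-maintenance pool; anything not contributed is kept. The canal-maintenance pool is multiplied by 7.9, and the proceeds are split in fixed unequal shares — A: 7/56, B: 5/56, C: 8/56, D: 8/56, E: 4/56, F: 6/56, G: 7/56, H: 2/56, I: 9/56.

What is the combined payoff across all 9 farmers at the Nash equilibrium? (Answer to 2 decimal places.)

A player with share s gets back 7.9·s per unit contributed, so full contribution is dominant for anyone with s > 1/7.9 = 0.1266 and zero contribution is dominant for anyone below.
C, D and I clear that bar, contributing 60 each; the remaining 6 contribute 0. Total contributed: 180.
The canal-maintenance pool pays out 7.9 × 180 = 1422.00 in total (split across the unequal shares, but the aggregate is all that matters for the group sum).
The 6 free-riders keep 60 each, adding 360. Group total = 360 + 1422.00 = 1782.00.

1782.00 labor-hours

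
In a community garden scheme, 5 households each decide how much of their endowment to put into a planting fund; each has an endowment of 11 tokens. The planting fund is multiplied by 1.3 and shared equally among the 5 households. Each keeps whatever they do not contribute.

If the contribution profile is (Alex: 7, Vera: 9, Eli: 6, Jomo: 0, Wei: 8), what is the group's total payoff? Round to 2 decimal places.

64.00 tokens

Total contributed: 7 + 9 + 6 + 0 + 8 = 30; total kept: 5 × 11 − 30 = 25.
The planting fund pays out 1.3 × 30 = 39.00 in aggregate.
Group total = 25 + 39.00 = 64.00.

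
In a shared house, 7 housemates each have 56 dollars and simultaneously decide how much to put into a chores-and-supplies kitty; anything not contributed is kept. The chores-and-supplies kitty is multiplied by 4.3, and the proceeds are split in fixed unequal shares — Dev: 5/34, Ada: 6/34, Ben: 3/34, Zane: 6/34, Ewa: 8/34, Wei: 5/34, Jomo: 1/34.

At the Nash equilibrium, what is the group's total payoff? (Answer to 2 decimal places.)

Player j's private return per contributed unit is 4.3 × (j's share). Contributing is weakly dominant for j when that share is at least 1/4.3 = 0.2326, and contributing 0 is dominant otherwise.
The only share above 0.2326 is Ewa's 8/34, contributing 56; the remaining 6 contribute 0. Total contributed: 56.
The chores-and-supplies kitty pays out 4.3 × 56 = 240.80 in total (split across the unequal shares, but the aggregate is all that matters for the group sum).
The 6 free-riders keep 56 each, adding 336. Group total = 336 + 240.80 = 576.80.

576.80 dollars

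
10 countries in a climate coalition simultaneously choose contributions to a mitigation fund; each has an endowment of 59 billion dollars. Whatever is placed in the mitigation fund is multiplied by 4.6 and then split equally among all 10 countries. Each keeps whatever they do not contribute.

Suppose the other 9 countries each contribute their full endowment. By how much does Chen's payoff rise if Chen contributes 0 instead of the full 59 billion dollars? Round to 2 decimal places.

Switching from a contribution of 59 to 0 lets Chen keep an extra 59 billion dollars, but lowers the mitigation fund by 59, which costs Chen their own share of that drop: 4.6/10 × 59 = 27.14.
Net gain = 59 − 27.14 = 31.86. The private return per contributed unit (0.4600) is below 1, so free-riding is indeed the best response regardless of what the others do.

31.86 billion dollars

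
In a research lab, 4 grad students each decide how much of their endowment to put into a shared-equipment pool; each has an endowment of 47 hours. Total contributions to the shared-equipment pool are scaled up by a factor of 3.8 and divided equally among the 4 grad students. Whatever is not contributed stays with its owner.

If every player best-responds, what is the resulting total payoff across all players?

Each contributed unit returns 3.8/4 = 0.9500 to its contributor — below 1 — so contributing 0 is dominant for every player. At the Nash equilibrium everyone keeps their 47, and the group total is 4 × 47 = 188.

188.00 hours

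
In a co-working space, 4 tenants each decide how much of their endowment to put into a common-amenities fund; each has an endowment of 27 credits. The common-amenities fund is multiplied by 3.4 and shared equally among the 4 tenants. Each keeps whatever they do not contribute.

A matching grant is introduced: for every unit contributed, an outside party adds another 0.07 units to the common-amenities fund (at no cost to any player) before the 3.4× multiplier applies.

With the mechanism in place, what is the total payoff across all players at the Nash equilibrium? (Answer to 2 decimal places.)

108.00 credits

With the mechanism, a contributed unit returns 3.4 × 1.07 / 4 = 0.9095 per unit of net cost — still below 1 — so contributing 0 remains dominant for every player.
At the Nash equilibrium no one contributes; group total payoff = 4 × 27 = 108.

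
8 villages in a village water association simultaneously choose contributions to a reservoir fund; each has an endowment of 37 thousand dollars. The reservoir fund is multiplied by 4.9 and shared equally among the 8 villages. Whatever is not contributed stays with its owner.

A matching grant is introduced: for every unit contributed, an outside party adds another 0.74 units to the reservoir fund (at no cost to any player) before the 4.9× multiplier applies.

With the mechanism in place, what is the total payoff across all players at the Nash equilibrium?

2523.70 thousand dollars

With the mechanism, a contributed unit returns 4.9 × 1.74 / 8 = 1.0658 per unit of net cost to the contributor — now above 1 — so contributing fully is weakly dominant for every player.
So the Nash equilibrium is full contribution by all 8; the group earns 4.9 × 1.74 × 296 = 2523.70.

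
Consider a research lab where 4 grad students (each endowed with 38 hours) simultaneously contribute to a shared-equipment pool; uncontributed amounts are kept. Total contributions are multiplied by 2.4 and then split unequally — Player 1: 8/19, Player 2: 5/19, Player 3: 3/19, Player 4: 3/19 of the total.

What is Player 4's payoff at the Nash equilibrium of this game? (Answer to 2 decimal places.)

Each unit j contributes comes back to j as 2.4 × (j's share), so j prefers to contribute only if that share exceeds 1/2.4 = 0.4167; otherwise keeping the unit dominates.
Player 1 alone (share 8/19) is above the threshold, contributing 38; the remaining 3 contribute 0. Total contributed: 38.
Player 4 keeps 38 and receives 2.4 × 38 × 3/19 = 14.40 from the shared-equipment pool, for a payoff of 52.40.

52.40 hours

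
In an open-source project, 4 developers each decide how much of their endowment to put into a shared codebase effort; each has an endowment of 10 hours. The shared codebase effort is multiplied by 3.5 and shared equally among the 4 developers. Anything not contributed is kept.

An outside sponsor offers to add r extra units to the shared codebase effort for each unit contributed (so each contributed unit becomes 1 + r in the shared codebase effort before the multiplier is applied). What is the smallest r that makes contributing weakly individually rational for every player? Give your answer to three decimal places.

0.143

With matching at rate r, one contributed unit becomes (1 + r) in the shared codebase effort and returns 3.5 × (1 + r) / 4 to the contributor.
Setting this equal to 1: 1 + r = 4/3.5 = 1.1429.
So the minimum matching rate is r = 1.1429 − 1 = 0.143.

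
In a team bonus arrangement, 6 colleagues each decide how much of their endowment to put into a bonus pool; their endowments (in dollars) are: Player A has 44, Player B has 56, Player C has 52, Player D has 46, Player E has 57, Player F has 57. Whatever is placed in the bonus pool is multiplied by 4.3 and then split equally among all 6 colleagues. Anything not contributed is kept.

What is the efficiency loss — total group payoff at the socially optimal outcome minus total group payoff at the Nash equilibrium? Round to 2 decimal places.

1029.60 dollars

The private return per contributed unit is 4.3/6 = 0.7167 < 1 for every player regardless of endowment, so the Nash equilibrium is zero contribution and the group total is Σ E_j = 44 + 56 + 52 + 46 + 57 + 57 = 312.
Each contributed unit returns 4.300 to the group, so the social optimum is full contribution by everyone: group total = 4.300 × 312 = 1341.60.
Efficiency loss = (4.300 − 1) × 312 = 1029.60.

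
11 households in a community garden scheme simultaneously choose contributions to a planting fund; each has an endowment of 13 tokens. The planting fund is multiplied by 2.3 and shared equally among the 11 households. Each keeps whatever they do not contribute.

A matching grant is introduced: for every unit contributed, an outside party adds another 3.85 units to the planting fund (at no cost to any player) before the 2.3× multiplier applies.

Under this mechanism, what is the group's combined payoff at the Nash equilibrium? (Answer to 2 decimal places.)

1595.17 tokens

With the mechanism, a contributed unit returns 2.3 × 4.85 / 11 = 1.0141 per unit of net cost to the contributor — now above 1 — so contributing fully is weakly dominant for every player.
So the Nash equilibrium is full contribution by all 11; the group earns 2.3 × 4.85 × 143 = 1595.17.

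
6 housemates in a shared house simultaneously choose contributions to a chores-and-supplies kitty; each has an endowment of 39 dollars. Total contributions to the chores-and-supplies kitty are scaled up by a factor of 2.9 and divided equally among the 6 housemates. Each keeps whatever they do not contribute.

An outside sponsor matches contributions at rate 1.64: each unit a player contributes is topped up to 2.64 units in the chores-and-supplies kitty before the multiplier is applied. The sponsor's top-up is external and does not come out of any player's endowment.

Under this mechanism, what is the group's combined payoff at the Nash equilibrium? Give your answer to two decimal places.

1791.50 dollars

With the mechanism, a contributed unit returns 2.9 × 2.64 / 6 = 1.2760 per unit of net cost to the contributor — now above 1 — so contributing fully is weakly dominant for every player.
At the Nash equilibrium everyone contributes 39. Group total payoff = 2.9 × 2.64 × 234 = 1791.50.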